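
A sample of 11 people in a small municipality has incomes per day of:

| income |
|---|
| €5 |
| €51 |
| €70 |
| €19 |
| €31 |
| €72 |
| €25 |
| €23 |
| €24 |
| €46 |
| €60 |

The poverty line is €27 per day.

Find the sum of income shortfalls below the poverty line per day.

€39

Incomes under z: €5, €19, €23, €24, €25 (q = 5 of N = 11).
Individual gaps: 27−5 = 22; 27−19 = 8; 27−23 = 4; 27−24 = 3; 27−25 = 2.
Aggregate gap = €39.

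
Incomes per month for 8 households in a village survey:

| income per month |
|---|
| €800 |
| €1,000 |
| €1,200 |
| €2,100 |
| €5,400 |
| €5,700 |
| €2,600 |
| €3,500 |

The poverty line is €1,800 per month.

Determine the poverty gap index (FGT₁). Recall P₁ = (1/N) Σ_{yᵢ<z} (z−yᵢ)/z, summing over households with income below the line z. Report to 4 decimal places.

Incomes under z: €800, €1,000, €1,200 (q = 3 of N = 8).
Gap ratios (z−y)/z: (1800−800)/1800 = 0.5556; (1800−1000)/1800 = 0.4444; (1800−1200)/1800 = 0.3333.
Sum of shortfalls = 1.333333; P₁ averages over all N: 1.333333 / 8 = 0.1667.

0.1667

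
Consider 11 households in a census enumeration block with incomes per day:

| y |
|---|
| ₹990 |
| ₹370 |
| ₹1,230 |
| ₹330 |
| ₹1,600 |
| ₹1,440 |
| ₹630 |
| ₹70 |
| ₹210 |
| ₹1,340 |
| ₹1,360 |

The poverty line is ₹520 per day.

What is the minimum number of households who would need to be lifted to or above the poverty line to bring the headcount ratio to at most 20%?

2

4 of the 11 households are poor, so H = 4/11 = 0.364.
A headcount ratio of at most 20% allows at most ⌊0.20 × 11⌋ = 2 poor households.
So at least 4 − 2 = 2 must be lifted.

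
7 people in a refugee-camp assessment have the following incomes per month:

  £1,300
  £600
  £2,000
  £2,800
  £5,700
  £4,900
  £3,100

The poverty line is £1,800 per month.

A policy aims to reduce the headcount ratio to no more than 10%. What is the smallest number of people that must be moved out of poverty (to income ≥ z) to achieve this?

2 of the 7 people are poor, so H = 2/7 = 0.286.
A headcount ratio of at most 10% allows at most ⌊0.10 × 7⌋ = 0 poor people.
So at least 2 − 0 = 2 must be lifted.

2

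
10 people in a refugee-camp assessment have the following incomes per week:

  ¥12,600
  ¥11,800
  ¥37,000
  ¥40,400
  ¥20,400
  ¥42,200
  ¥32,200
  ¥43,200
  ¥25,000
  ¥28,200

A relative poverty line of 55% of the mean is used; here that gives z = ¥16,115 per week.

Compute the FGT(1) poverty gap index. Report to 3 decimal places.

0.049

Incomes under z: ¥11,800, ¥12,600 (q = 2 of N = 10).
Gap ratios (z−y)/z: (16115−11800)/16115 = 0.2678; (16115−12600)/16115 = 0.2181.
Σ = 0.485883. Dividing by the full population N = 10 gives P₁ = 0.049.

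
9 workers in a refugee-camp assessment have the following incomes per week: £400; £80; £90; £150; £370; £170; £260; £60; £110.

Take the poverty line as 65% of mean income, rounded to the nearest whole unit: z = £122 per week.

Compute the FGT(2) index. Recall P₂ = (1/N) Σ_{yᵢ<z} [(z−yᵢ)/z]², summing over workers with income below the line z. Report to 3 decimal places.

0.051

Incomes under z: £60, £80, £90, £110 (q = 4 of N = 9).
Normalized shortfalls: (122−60)/122 = 0.5082; (122−80)/122 = 0.3443; (122−90)/122 = 0.2623; (122−110)/122 = 0.0984.
Squared: 0.2583; 0.1185; 0.0688; 0.0097.
Sum = 0.455254; P₂ = 0.455254 / 9 = 0.051.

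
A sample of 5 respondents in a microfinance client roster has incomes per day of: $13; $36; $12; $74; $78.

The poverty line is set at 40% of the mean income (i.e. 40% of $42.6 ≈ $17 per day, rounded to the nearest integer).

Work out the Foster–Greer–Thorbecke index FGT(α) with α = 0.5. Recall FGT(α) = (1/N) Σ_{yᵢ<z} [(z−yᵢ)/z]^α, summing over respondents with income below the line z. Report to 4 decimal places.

0.2055

Below z: $12, $13 (q = 2 of N = 5).
Normalized shortfalls: (17−12)/17 = 0.2941; (17−13)/17 = 0.2353.
Raised to α = 0.5: 0.54233; 0.48507.
Sum = 1.027397; FGT(0.5) = 1.027397 / 5 = 0.2055.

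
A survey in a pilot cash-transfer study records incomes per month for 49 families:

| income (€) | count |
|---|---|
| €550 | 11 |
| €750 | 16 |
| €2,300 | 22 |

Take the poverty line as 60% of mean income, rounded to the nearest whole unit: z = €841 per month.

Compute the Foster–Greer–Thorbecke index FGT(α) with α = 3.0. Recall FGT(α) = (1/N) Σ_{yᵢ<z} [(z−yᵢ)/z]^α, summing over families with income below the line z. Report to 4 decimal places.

Poor units: 11×€550, 16×€750 (q = 27 of N = 49).
Normalized shortfalls: (841−550)/841 = 0.3460 (×11); (841−750)/841 = 0.1082 (×16).
Raised to α = 3.0: 0.04143 (×11); 0.00127 (×16).
Sum = 0.475975; FGT(3.0) = 0.475975 / 49 = 0.0097.

0.0097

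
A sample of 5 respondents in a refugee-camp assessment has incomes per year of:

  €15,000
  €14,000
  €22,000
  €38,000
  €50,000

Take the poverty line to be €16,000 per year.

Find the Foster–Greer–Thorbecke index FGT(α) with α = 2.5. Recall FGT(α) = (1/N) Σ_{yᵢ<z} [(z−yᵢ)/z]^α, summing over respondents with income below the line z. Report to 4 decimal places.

Poor units: €14,000, €15,000 (q = 2 of N = 5).
Shortfall ratios: (16000−14000)/16000 = 0.1250; (16000−15000)/16000 = 0.0625.
Raised to α = 2.5: 0.00552; 0.00098.
Sum = 0.006501; FGT(2.5) = 0.006501 / 5 = 0.0013.

0.0013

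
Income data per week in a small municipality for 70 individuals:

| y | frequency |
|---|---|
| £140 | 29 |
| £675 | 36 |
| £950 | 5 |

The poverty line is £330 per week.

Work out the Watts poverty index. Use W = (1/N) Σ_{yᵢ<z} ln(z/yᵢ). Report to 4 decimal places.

0.3552

Below z: 29×£140 (q = 29 of N = 70).
ln(z/y) terms: ln(330/140) = 0.8575 (×29).
W = 24.866057 / 70 = 0.3552.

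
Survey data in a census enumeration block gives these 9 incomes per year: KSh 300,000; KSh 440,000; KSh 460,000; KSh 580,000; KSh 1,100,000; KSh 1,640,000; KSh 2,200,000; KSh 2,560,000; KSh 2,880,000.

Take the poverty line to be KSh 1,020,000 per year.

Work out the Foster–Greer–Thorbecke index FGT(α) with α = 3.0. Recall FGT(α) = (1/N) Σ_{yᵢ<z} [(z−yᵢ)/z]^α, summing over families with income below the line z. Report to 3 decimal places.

Poor units: KSh 300,000, KSh 440,000, KSh 460,000, KSh 580,000 (q = 4 of N = 9).
Gap ratios (z−y)/z: (1020000−300000)/1020000 = 0.7059; (1020000−440000)/1020000 = 0.5686; (1020000−460000)/1020000 = 0.5490; (1020000−580000)/1020000 = 0.4314.
Raised to α = 3.0: 0.35172; 0.18386; 0.16549; 0.08027.
Sum = 0.781336; FGT(3.0) = 0.781336 / 9 = 0.087.

0.087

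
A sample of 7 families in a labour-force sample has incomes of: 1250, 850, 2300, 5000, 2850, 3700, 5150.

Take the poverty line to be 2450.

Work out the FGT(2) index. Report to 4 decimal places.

Poor units: 850, 1250, 2300 (q = 3 of N = 7).
Shortfall ratios: (2450−850)/2450 = 0.6531; (2450−1250)/2450 = 0.4898; (2450−2300)/2450 = 0.0612.
Squared: 0.4265; 0.2399; 0.0037.
Sum = 0.670137; P₂ = 0.670137 / 7 = 0.0957.

0.0957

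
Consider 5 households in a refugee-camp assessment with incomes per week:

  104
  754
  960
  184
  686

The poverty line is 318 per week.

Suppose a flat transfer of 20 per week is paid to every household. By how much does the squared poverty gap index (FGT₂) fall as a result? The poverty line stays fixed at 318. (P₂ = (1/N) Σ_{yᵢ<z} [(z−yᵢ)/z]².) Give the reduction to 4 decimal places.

0.0259

Before: below the line — 104, 184; squared poverty gap index (FGT₂) = 0.126087.
After the 20 transfer: below the line — 124, 204; squared poverty gap index (FGT₂) = 0.100138.
Reduction = 0.126087 − 0.100138 = 0.0259.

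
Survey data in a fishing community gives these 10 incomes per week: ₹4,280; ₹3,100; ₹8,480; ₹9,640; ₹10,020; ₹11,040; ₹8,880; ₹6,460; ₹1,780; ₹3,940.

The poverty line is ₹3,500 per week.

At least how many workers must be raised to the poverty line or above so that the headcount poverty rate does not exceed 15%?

Currently q = 2 of N = 10 are below the line (H = 0.200).
A headcount ratio of at most 15% allows at most ⌊0.15 × 10⌋ = 1 poor workers.
So at least 2 − 1 = 1 must be lifted.

1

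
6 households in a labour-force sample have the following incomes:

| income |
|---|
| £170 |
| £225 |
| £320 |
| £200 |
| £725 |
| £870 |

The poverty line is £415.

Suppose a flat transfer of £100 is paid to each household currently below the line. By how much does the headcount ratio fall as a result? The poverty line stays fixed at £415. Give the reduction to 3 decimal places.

Before: below the line — £170, £200, £225, £320; headcount ratio = 0.66667.
After the £100 transfer: below the line — £270, £300, £325; headcount ratio = 0.50000.
Reduction = 0.66667 − 0.50000 = 0.167.

0.167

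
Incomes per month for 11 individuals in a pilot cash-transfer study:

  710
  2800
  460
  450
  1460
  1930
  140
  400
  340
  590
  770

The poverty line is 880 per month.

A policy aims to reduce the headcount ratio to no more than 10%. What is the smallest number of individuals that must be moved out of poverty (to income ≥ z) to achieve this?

7

8 of the 11 individuals are poor, so H = 8/11 = 0.727.
A headcount ratio of at most 10% allows at most ⌊0.10 × 11⌋ = 1 poor individuals.
So at least 8 − 1 = 7 must be lifted.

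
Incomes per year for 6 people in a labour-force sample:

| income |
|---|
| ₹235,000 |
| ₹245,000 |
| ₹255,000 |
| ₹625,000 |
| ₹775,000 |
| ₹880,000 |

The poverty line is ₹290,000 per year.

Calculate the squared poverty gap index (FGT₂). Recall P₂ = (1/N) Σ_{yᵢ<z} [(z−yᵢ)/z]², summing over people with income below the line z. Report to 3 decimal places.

Poor units: ₹235,000, ₹245,000, ₹255,000 (q = 3 of N = 6).
Shortfall ratios: (290000−235000)/290000 = 0.1897; (290000−245000)/290000 = 0.1552; (290000−255000)/290000 = 0.1207.
Squared: 0.0360; 0.0241; 0.0146.
Sum = 0.074614; P₂ = 0.074614 / 6 = 0.012.

0.012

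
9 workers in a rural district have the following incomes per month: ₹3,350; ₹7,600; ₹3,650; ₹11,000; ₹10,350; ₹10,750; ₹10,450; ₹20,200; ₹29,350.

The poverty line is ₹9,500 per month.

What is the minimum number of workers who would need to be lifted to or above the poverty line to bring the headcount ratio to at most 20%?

2

Currently q = 3 of N = 9 are below the line (H = 0.333).
A headcount ratio of at most 20% allows at most ⌊0.20 × 9⌋ = 1 poor workers.
So at least 3 − 1 = 2 must be lifted.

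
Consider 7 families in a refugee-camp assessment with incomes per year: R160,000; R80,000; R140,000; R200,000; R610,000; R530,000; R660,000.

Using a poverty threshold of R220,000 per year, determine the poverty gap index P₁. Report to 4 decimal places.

Below z: R80,000, R140,000, R160,000, R200,000 (q = 4 of N = 7).
Gap ratios (z−y)/z: (220000−80000)/220000 = 0.6364; (220000−140000)/220000 = 0.3636; (220000−160000)/220000 = 0.2727; (220000−200000)/220000 = 0.0909.
Sum of shortfalls = 1.363636; P₁ averages over all N: 1.363636 / 7 = 0.1948.

0.1948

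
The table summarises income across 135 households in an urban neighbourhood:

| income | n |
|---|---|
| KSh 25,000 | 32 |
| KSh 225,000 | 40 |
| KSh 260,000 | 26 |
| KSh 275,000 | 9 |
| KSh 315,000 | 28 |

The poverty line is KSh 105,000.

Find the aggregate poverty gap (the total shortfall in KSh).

Below the line: 32×KSh 25,000 (q = 32 of N = 135).
Individual gaps: 32×(105000−25000) = 2560000.
Aggregate gap = KSh 2,560,000.

KSh 2,560,000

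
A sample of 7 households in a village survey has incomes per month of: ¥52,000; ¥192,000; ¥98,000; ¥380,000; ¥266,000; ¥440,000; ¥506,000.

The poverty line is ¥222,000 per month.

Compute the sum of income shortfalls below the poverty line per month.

¥324,000

Below z: ¥52,000, ¥98,000, ¥192,000 (q = 3 of N = 7).
Individual gaps: 222000−52000 = 170000; 222000−98000 = 124000; 222000−192000 = 30000.
Aggregate gap = ¥324,000.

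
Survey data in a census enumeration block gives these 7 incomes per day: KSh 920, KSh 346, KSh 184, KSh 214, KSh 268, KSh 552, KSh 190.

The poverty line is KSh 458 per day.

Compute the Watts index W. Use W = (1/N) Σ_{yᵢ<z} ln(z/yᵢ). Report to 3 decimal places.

Below z: KSh 184, KSh 190, KSh 214, KSh 268, KSh 346 (q = 5 of N = 7).
ln(z/y) terms: ln(458/184) = 0.9119; ln(458/190) = 0.8798; ln(458/214) = 0.7609; ln(458/268) = 0.5359; ln(458/346) = 0.2804.
W = 3.368984 / 7 = 0.481.

0.481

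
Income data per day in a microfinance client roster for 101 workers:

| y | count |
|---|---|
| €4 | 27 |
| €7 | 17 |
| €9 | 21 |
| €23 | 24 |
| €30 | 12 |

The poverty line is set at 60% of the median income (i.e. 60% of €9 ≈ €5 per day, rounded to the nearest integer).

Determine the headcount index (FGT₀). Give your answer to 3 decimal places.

0.267

27 of the 101 workers have income below €5.
H = 27/101 = 0.267.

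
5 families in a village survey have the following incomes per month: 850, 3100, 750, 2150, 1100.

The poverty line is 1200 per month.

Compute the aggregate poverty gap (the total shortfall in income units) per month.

Poor units: 750, 850, 1100 (q = 3 of N = 5).
Individual gaps: 1200−750 = 450; 1200−850 = 350; 1200−1100 = 100.
Aggregate gap = 900.

900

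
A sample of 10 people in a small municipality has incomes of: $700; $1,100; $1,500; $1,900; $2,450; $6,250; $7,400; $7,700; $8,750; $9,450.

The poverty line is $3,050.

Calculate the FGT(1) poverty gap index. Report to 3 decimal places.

0.249

Incomes under z: $700, $1,100, $1,500, $1,900, $2,450 (q = 5 of N = 10).
Normalized shortfalls: (3050−700)/3050 = 0.7705; (3050−1100)/3050 = 0.6393; (3050−1500)/3050 = 0.5082; (3050−1900)/3050 = 0.3770; (3050−2450)/3050 = 0.1967.
Sum of shortfalls = 2.491803; P₁ averages over all N: 2.491803 / 10 = 0.249.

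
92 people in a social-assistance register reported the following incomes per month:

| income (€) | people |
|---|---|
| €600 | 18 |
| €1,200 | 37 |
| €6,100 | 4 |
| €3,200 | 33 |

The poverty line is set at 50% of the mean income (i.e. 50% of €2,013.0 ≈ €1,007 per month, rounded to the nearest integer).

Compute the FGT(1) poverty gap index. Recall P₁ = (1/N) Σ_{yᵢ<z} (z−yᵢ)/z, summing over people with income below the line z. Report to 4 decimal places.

0.0791

Below the line: 18×€600 (q = 18 of N = 92).
Shortfall ratios: (1007−600)/1007 = 0.4042 (×18).
Sum of shortfalls = 7.275074; P₁ averages over all N: 7.275074 / 92 = 0.0791.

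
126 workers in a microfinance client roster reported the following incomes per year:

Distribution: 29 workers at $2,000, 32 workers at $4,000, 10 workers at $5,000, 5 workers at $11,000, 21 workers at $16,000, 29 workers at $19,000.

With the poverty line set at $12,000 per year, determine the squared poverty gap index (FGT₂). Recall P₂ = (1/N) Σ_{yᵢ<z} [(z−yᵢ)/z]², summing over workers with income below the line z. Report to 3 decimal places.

0.300

Below z: 29×$2,000, 32×$4,000, 10×$5,000, 5×$11,000 (q = 76 of N = 126).
Gap ratios (z−y)/z: (12000−2000)/12000 = 0.8333 (×29); (12000−4000)/12000 = 0.6667 (×32); (12000−5000)/12000 = 0.5833 (×10); (12000−11000)/12000 = 0.0833 (×5).
Squared: 0.6944 (×29); 0.4444 (×32); 0.3403 (×10); 0.0069 (×5).
Sum = 37.798611; P₂ = 37.798611 / 126 = 0.300.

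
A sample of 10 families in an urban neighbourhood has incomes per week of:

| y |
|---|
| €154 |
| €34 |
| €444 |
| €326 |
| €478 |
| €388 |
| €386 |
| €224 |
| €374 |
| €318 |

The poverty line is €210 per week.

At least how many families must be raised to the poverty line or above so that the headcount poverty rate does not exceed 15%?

1

Currently q = 2 of N = 10 are below the line (H = 0.200).
A headcount ratio of at most 15% allows at most ⌊0.15 × 10⌋ = 1 poor families.
So at least 2 − 1 = 1 must be lifted.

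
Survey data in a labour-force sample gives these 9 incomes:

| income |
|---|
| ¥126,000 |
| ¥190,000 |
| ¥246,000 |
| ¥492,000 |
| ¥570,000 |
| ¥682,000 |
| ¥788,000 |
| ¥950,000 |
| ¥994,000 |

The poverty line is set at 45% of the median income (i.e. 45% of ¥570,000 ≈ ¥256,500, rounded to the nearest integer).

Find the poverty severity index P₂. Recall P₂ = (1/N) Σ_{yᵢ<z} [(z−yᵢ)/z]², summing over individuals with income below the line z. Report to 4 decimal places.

0.0364

Incomes under z: ¥126,000, ¥190,000, ¥246,000 (q = 3 of N = 9).
Gap ratios (z−y)/z: (256500−126000)/256500 = 0.5088; (256500−190000)/256500 = 0.2593; (256500−246000)/256500 = 0.0409.
Squared: 0.2588; 0.0672; 0.0017.
Sum = 0.327740; P₂ = 0.327740 / 9 = 0.0364.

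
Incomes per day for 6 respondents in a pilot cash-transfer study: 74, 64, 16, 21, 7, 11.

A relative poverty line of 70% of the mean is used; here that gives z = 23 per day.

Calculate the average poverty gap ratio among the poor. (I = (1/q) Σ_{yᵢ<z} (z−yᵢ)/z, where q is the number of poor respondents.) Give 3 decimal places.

Poor units: 7, 11, 16, 21 (q = 4 of N = 6).
Shortfall ratios (z−y)/z: 0.6957, 0.5217, 0.3043, 0.0870; sum = 1.608696.
I averages over the q = 4 poor units only: 1.608696 / 4 = 0.402.

0.402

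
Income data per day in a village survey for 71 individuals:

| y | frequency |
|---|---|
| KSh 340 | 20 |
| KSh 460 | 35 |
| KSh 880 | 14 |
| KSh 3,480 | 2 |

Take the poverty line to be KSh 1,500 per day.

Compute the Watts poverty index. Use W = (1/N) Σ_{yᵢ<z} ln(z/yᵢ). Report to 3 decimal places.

Below z: 20×KSh 340, 35×KSh 460, 14×KSh 880 (q = 69 of N = 71).
Log shortfalls: ln(1500/340) = 1.4843 (×20); ln(1500/460) = 1.1820 (×35); ln(1500/880) = 0.5333 (×14).
W = 78.521461 / 71 = 1.106.

1.106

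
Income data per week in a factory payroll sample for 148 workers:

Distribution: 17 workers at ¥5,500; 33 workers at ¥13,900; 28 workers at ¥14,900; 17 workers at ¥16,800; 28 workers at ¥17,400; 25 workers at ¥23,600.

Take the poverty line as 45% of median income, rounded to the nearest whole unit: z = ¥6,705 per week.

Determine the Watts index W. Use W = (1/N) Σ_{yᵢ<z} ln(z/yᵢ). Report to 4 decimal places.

Below the line: 17×¥5,500 (q = 17 of N = 148).
Log shortfalls: ln(6705/5500) = 0.1981 (×17).
W = 3.367792 / 148 = 0.0228.

0.0228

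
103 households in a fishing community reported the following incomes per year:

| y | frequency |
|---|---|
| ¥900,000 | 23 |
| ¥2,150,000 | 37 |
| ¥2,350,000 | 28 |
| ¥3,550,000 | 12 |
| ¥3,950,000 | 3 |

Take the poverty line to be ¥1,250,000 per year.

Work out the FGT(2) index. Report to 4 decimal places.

Poor units: 23×¥900,000 (q = 23 of N = 103).
Shortfall ratios: (1250000−900000)/1250000 = 0.2800 (×23).
Squared: 0.0784 (×23).
Sum = 1.803200; P₂ = 1.803200 / 103 = 0.0175.

0.0175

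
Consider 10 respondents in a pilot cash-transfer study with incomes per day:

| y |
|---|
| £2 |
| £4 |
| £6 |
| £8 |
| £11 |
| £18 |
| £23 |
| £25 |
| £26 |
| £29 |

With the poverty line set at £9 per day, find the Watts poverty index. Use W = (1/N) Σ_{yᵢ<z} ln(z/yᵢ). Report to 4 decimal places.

0.2838

Incomes under z: £2, £4, £6, £8 (q = 4 of N = 10).
Log gaps: ln(9/2) = 1.5041; ln(9/4) = 0.8109; ln(9/6) = 0.4055; ln(9/8) = 0.1178.
W = 2.838256 / 10 = 0.2838.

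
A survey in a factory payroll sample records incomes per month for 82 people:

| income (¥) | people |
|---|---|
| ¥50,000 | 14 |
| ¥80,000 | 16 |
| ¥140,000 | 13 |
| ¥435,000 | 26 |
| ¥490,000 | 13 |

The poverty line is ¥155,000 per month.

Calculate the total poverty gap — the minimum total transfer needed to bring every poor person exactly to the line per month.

¥2,865,000

Incomes under z: 14×¥50,000, 16×¥80,000, 13×¥140,000 (q = 43 of N = 82).
Individual gaps: 14×(155000−50000) = 1470000; 16×(155000−80000) = 1200000; 13×(155000−140000) = 195000.
Aggregate gap = ¥2,865,000.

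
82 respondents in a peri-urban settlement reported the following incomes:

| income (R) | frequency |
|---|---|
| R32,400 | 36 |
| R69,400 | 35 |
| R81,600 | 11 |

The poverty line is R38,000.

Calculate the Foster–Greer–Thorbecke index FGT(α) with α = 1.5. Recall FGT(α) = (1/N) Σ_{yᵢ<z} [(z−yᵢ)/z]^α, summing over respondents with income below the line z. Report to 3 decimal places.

0.025

Below the line: 36×R32,400 (q = 36 of N = 82).
Shortfall ratios: (38000−32400)/38000 = 0.1474 (×36).
Raised to α = 1.5: 0.05657 (×36).
Sum = 2.036616; FGT(1.5) = 2.036616 / 82 = 0.025.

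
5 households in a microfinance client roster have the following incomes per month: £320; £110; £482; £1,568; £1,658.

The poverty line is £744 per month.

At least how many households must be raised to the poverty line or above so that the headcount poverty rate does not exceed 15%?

3

Currently q = 3 of N = 5 are below the line (H = 0.600).
A headcount ratio of at most 15% allows at most ⌊0.15 × 5⌋ = 0 poor households.
So at least 3 − 0 = 3 must be lifted.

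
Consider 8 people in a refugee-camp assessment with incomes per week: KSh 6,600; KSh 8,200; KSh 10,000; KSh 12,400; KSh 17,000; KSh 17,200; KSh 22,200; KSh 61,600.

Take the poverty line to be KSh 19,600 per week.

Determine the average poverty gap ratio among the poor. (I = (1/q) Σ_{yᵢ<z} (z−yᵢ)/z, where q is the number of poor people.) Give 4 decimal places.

Poor units: KSh 6,600, KSh 8,200, KSh 10,000, KSh 12,400, KSh 17,000, KSh 17,200 (q = 6 of N = 8).
Relative gaps: 0.6633, 0.5816, 0.4898, 0.3673, 0.1327, 0.1224; sum = 2.357143.
The income-gap ratio divides by q (the poor only): 2.357143 / 6 = 0.3929.

0.3929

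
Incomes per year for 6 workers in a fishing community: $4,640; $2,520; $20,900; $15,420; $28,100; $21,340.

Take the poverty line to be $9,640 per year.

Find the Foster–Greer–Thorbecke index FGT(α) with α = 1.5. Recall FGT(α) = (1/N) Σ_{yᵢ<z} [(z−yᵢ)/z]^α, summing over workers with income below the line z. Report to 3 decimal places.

0.168

Incomes under z: $2,520, $4,640 (q = 2 of N = 6).
Shortfall ratios: (9640−2520)/9640 = 0.7386; (9640−4640)/9640 = 0.5187.
Raised to α = 1.5: 0.63475; 0.37354.
Sum = 1.008295; FGT(1.5) = 1.008295 / 6 = 0.168.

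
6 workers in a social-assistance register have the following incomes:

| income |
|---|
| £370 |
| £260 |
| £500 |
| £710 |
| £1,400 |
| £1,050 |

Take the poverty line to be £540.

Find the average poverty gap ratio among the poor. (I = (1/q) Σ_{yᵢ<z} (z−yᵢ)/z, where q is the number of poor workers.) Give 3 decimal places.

Incomes under z: £260, £370, £500 (q = 3 of N = 6).
Relative gaps: 0.5185, 0.3148, 0.0741; sum = 0.907407.
I averages over the q = 3 poor units only: 0.907407 / 3 = 0.302.

0.302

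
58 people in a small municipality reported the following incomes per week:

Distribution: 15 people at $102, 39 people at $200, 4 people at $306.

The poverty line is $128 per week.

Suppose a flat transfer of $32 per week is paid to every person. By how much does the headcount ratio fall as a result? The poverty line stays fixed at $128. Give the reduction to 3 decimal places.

Before: below the line — 15×$102; headcount ratio = 0.25862.
After the $32 transfer: below the line — none; headcount ratio = 0.00000.
Reduction = 0.25862 − 0.00000 = 0.259.

0.259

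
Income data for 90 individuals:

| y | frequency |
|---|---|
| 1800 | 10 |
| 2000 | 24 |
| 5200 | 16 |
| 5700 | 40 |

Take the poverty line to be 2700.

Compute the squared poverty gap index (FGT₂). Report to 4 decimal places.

Below z: 10×1800, 24×2000 (q = 34 of N = 90).
Normalized shortfalls: (2700−1800)/2700 = 0.3333 (×10); (2700−2000)/2700 = 0.2593 (×24).
Squared: 0.1111 (×10); 0.0672 (×24).
Sum = 2.724280; P₂ = 2.724280 / 90 = 0.0303.

0.0303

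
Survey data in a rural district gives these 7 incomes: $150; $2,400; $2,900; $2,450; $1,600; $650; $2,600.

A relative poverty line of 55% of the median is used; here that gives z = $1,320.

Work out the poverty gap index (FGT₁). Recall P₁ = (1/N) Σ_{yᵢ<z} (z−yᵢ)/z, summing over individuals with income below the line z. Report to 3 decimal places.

Poor units: $150, $650 (q = 2 of N = 7).
Shortfall ratios: (1320−150)/1320 = 0.8864; (1320−650)/1320 = 0.5076.
Σ = 1.393939. Dividing by the full population N = 7 gives P₁ = 0.199.

0.199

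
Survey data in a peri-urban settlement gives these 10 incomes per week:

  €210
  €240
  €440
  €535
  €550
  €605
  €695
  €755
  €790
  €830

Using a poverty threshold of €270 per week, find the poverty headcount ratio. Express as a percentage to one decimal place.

2 of the 10 people have income below €270.
H = 2/10 = 20.0%.

20.0%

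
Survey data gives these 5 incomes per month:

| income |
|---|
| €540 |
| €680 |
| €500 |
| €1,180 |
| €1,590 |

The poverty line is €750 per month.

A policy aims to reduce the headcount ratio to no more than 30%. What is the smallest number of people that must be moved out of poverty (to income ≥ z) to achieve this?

2

3 of the 5 people are poor, so H = 3/5 = 0.600.
A headcount ratio of at most 30% allows at most ⌊0.30 × 5⌋ = 1 poor people.
So at least 3 − 1 = 2 must be lifted.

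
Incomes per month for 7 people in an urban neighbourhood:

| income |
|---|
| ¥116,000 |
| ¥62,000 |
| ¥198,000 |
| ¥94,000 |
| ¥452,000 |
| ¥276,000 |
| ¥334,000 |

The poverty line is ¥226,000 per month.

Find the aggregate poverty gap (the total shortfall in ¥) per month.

Poor units: ¥62,000, ¥94,000, ¥116,000, ¥198,000 (q = 4 of N = 7).
Individual gaps: 226000−62000 = 164000; 226000−94000 = 132000; 226000−116000 = 110000; 226000−198000 = 28000.
Aggregate gap = ¥434,000.

¥434,000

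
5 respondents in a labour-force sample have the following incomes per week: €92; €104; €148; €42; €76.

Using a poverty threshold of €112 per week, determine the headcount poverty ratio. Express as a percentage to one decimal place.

80.0%

4 of the 5 respondents have income below €112.
H = 4/5 = 80.0%.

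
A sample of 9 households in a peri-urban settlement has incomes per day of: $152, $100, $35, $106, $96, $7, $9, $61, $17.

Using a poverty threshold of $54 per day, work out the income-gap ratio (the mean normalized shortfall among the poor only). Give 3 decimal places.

Below z: $7, $9, $17, $35 (q = 4 of N = 9).
Shortfall ratios (z−y)/z: 0.8704, 0.8333, 0.6852, 0.3519; sum = 2.740741.
The income-gap ratio divides by q (the poor only): 2.740741 / 4 = 0.685.

0.685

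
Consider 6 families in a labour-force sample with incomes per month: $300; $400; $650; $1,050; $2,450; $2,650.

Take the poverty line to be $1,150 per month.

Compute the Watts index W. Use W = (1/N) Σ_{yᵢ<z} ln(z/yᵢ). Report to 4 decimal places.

Poor units: $300, $400, $650, $1,050 (q = 4 of N = 6).
Log shortfalls: ln(1150/300) = 1.3437; ln(1150/400) = 1.0561; ln(1150/650) = 0.5705; ln(1150/1050) = 0.0910.
W = 3.061304 / 6 = 0.5102.

0.5102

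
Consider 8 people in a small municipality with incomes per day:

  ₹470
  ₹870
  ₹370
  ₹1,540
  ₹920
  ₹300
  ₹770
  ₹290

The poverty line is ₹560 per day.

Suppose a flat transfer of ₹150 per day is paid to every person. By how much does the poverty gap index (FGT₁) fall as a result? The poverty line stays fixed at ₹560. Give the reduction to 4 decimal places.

0.1205

Before: below the line — ₹290, ₹300, ₹370, ₹470; poverty gap index (FGT₁) = 0.180804.
After the ₹150 transfer: below the line — ₹440, ₹450, ₹520; poverty gap index (FGT₁) = 0.060268.
Reduction = 0.180804 − 0.060268 = 0.1205.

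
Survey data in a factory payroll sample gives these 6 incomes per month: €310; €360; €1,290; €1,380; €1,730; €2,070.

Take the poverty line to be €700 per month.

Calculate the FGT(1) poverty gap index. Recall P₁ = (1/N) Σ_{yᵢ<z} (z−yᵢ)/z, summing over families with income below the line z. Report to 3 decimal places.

Below the line: €310, €360 (q = 2 of N = 6).
Normalized shortfalls: (700−310)/700 = 0.5571; (700−360)/700 = 0.4857.
Σ = 1.042857. Dividing by the full population N = 6 gives P₁ = 0.174.

0.174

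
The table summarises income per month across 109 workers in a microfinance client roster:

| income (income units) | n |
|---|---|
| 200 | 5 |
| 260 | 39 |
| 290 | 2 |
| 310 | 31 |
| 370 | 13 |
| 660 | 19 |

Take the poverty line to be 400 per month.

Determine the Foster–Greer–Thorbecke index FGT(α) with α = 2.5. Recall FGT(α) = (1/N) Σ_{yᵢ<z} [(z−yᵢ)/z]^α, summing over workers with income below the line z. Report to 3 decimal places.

Poor units: 5×200, 39×260, 2×290, 31×310, 13×370 (q = 90 of N = 109).
Normalized shortfalls: (400−200)/400 = 0.5000 (×5); (400−260)/400 = 0.3500 (×39); (400−290)/400 = 0.2750 (×2); (400−310)/400 = 0.2250 (×31); (400−370)/400 = 0.0750 (×13).
Raised to α = 2.5: 0.17678 (×5); 0.07247 (×39); 0.03966 (×2); 0.02401 (×31); 0.00154 (×13).
Sum = 4.554053; FGT(2.5) = 4.554053 / 109 = 0.042.

0.042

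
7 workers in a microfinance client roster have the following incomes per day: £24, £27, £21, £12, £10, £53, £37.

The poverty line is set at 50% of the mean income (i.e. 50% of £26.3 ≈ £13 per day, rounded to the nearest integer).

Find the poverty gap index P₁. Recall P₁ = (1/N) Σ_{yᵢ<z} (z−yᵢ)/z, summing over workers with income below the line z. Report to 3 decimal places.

0.044

Poor units: £10, £12 (q = 2 of N = 7).
Shortfall ratios: (13−10)/13 = 0.2308; (13−12)/13 = 0.0769.
Sum of shortfalls = 0.307692; P₁ averages over all N: 0.307692 / 7 = 0.044.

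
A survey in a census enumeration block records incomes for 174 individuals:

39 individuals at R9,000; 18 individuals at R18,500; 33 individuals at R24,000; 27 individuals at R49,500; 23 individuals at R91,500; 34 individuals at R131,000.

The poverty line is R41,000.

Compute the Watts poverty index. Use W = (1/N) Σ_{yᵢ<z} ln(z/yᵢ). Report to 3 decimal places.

0.524

Poor units: 39×R9,000, 18×R18,500, 33×R24,000 (q = 90 of N = 174).
ln(z/y) terms: ln(41000/9000) = 1.5163 (×39); ln(41000/18500) = 0.7958 (×18); ln(41000/24000) = 0.5355 (×33).
W = 91.134078 / 174 = 0.524.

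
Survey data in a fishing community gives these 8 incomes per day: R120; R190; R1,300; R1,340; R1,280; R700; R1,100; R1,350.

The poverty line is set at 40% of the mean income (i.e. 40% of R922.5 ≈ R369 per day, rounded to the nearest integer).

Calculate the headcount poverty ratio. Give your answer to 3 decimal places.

2 of the 8 families have income below R369.
H = 2/8 = 0.250.

0.250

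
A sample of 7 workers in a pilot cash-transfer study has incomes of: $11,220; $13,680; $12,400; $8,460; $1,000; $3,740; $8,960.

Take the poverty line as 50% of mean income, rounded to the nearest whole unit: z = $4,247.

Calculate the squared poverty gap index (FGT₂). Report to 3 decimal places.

0.086

Poor units: $1,000, $3,740 (q = 2 of N = 7).
Gap ratios (z−y)/z: (4247−1000)/4247 = 0.7645; (4247−3740)/4247 = 0.1194.
Squared: 0.5845; 0.0143.
Sum = 0.598772; P₂ = 0.598772 / 7 = 0.086.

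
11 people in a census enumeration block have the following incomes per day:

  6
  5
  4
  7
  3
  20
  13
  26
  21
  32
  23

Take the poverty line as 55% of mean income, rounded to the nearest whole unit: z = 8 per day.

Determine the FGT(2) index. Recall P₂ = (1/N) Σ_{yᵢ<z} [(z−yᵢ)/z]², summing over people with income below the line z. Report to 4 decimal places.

0.0781

Poor units: 3, 4, 5, 6, 7 (q = 5 of N = 11).
Gap ratios (z−y)/z: (8−3)/8 = 0.6250; (8−4)/8 = 0.5000; (8−5)/8 = 0.3750; (8−6)/8 = 0.2500; (8−7)/8 = 0.1250.
Squared: 0.3906; 0.2500; 0.1406; 0.0625; 0.0156.
Sum = 0.859375; P₂ = 0.859375 / 11 = 0.0781.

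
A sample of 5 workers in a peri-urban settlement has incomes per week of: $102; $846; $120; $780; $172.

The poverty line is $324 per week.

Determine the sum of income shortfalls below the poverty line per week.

Incomes under z: $102, $120, $172 (q = 3 of N = 5).
Individual gaps: 324−102 = 222; 324−120 = 204; 324−172 = 152.
Aggregate gap = $578.

$578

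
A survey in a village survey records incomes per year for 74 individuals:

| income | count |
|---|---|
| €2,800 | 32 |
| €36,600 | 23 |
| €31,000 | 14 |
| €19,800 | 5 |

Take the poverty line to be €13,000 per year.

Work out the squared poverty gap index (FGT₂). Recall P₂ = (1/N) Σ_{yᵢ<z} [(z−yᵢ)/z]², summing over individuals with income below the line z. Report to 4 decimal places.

0.2662

Incomes under z: 32×€2,800 (q = 32 of N = 74).
Gap ratios (z−y)/z: (13000−2800)/13000 = 0.7846 (×32).
Squared: 0.6156 (×32).
Sum = 19.699882; P₂ = 19.699882 / 74 = 0.2662.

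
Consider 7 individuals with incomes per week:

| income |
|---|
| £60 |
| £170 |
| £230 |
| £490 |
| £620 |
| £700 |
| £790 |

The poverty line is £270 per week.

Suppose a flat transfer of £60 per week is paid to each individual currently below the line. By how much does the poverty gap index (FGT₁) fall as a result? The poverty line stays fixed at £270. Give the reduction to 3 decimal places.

Before: below the line — £60, £170, £230; poverty gap index (FGT₁) = 0.18519.
After the £60 transfer: below the line — £120, £230; poverty gap index (FGT₁) = 0.10053.
Reduction = 0.18519 − 0.10053 = 0.085.

0.085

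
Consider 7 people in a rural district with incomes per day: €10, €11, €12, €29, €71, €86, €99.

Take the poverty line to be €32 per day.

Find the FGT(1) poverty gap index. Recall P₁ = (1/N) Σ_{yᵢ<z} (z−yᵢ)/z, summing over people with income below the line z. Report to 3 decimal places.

0.295

Incomes under z: €10, €11, €12, €29 (q = 4 of N = 7).
Gap ratios (z−y)/z: (32−10)/32 = 0.6875; (32−11)/32 = 0.6562; (32−12)/32 = 0.6250; (32−29)/32 = 0.0938.
Σ = 2.062500. Dividing by the full population N = 7 gives P₁ = 0.295.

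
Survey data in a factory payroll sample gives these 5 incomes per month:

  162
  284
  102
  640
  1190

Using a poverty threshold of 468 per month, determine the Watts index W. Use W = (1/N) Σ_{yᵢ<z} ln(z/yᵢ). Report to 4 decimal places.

0.6168

Below the line: 102, 162, 284 (q = 3 of N = 5).
ln(z/y) terms: ln(468/102) = 1.5235; ln(468/162) = 1.0609; ln(468/284) = 0.4995.
W = 3.083862 / 5 = 0.6168.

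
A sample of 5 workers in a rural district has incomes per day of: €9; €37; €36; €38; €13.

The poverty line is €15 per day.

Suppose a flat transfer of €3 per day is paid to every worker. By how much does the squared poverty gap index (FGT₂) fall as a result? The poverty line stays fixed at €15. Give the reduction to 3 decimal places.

Before: below the line — €9, €13; squared poverty gap index (FGT₂) = 0.03556.
After the €3 transfer: below the line — €12; squared poverty gap index (FGT₂) = 0.00800.
Reduction = 0.03556 − 0.00800 = 0.028.

0.028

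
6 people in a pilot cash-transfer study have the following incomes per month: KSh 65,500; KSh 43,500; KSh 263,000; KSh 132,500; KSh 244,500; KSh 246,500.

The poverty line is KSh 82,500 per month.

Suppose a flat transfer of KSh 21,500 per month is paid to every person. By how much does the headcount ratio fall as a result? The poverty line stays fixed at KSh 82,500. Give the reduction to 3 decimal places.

0.167

Before: below the line — KSh 43,500, KSh 65,500; headcount ratio = 0.33333.
After the KSh 21,500 transfer: below the line — KSh 65,000; headcount ratio = 0.16667.
Reduction = 0.33333 − 0.16667 = 0.167.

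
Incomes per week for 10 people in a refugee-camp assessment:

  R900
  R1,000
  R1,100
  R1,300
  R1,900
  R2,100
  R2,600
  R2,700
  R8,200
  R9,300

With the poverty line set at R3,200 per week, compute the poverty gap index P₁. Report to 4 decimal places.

0.3750

Incomes under z: R900, R1,000, R1,100, R1,300, R1,900, R2,100, R2,600, R2,700 (q = 8 of N = 10).
Gap ratios (z−y)/z: (3200−900)/3200 = 0.7188; (3200−1000)/3200 = 0.6875; (3200−1100)/3200 = 0.6562; (3200−1300)/3200 = 0.5938; (3200−1900)/3200 = 0.4062; (3200−2100)/3200 = 0.3438; (3200−2600)/3200 = 0.1875; (3200−2700)/3200 = 0.1562.
Sum of shortfalls = 3.750000; P₁ averages over all N: 3.750000 / 10 = 0.3750.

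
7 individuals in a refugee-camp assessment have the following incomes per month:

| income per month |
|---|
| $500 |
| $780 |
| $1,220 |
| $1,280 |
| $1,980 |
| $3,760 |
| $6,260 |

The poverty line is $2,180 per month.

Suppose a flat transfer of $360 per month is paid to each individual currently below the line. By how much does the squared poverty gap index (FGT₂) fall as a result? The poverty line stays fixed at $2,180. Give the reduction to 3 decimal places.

Before: below the line — $500, $780, $1,220, $1,280, $1,980; squared poverty gap index (FGT₂) = 0.19701.
After the $360 transfer: below the line — $860, $1,140, $1,580, $1,640; squared poverty gap index (FGT₂) = 0.10448.
Reduction = 0.19701 − 0.10448 = 0.093.

0.093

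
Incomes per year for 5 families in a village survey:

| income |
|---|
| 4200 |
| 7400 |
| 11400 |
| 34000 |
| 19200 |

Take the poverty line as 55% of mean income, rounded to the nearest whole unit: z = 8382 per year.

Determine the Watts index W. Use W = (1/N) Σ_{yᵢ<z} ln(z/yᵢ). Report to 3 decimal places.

0.163

Incomes under z: 4200, 7400 (q = 2 of N = 5).
Log gaps: ln(8382/4200) = 0.6910; ln(8382/7400) = 0.1246.
W = 0.815609 / 5 = 0.163.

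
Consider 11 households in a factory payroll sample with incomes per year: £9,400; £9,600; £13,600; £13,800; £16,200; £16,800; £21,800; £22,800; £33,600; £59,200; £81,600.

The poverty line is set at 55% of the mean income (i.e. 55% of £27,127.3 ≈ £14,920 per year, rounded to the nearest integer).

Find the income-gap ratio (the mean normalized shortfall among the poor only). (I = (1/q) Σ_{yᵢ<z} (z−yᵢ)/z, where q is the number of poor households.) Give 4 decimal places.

0.2225

Incomes under z: £9,400, £9,600, £13,600, £13,800 (q = 4 of N = 11).
Shortfall ratios (z−y)/z: 0.3700, 0.3566, 0.0885, 0.0751; sum = 0.890080.
I averages over the q = 4 poor units only: 0.890080 / 4 = 0.2225.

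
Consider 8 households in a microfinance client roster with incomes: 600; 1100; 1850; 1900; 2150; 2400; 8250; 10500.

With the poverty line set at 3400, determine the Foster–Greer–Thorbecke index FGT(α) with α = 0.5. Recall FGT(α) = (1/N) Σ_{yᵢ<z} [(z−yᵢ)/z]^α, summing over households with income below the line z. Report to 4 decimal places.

0.5273

Poor units: 600, 1100, 1850, 1900, 2150, 2400 (q = 6 of N = 8).
Gap ratios (z−y)/z: (3400−600)/3400 = 0.8235; (3400−1100)/3400 = 0.6765; (3400−1850)/3400 = 0.4559; (3400−1900)/3400 = 0.4412; (3400−2150)/3400 = 0.3676; (3400−2400)/3400 = 0.2941.
Raised to α = 0.5: 0.90749; 0.82248; 0.67519; 0.66421; 0.60634; 0.54233.
Sum = 4.218031; FGT(0.5) = 4.218031 / 8 = 0.5273.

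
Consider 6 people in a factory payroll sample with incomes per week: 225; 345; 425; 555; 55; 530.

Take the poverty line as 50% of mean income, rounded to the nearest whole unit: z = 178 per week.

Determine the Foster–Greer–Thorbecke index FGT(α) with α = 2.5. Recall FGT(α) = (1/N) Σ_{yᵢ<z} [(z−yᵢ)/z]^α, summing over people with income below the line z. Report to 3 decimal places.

0.066

Poor units: 55 (q = 1 of N = 6).
Relative gaps: (178−55)/178 = 0.6910.
Raised to α = 2.5: 0.39693.
Sum = 0.396929; FGT(2.5) = 0.396929 / 6 = 0.066.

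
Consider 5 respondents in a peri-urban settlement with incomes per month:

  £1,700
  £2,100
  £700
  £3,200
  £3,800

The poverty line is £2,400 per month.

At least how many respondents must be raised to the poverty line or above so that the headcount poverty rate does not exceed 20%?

3 of the 5 respondents are poor, so H = 3/5 = 0.600.
A headcount ratio of at most 20% allows at most ⌊0.20 × 5⌋ = 1 poor respondents.
So at least 3 − 1 = 2 must be lifted.

2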